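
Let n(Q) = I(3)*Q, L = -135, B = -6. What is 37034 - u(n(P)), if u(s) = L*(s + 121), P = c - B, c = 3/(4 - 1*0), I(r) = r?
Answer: 224411/4 ≈ 56103.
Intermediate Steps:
c = 3/4 (c = 3/(4 + 0) = 3/4 ≈ 0.75000)
P = 27/4 (P = 3/4 - 1*(-6) = 3/4 + 6 = 27/4 ≈ 6.7500)
n(Q) = 3*Q
u(s) = -16335 - 135*s (u(s) = -135*(s + 121) = -135*(121 + s) = -16335 - 135*s)
37034 - u(n(P)) = 37034 - (-16335 - 405*27/4) = 37034 - (-16335 - 135*81/4) = 37034 - (-16335 - 10935/4) = 37034 - 1*(-76275/4) = 37034 + 76275/4 = 224411/4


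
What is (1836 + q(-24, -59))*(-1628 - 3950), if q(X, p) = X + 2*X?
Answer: -9839592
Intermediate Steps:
q(X, p) = 3*X
(1836 + q(-24, -59))*(-1628 - 3950) = (1836 + 3*(-24))*(-1628 - 3950) = (1836 - 72)*(-5578) = 1764*(-5578) = -9839592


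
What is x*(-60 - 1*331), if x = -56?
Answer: 21896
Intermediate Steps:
x*(-60 - 1*331) = -56*(-60 - 1*331) = -56*(-60 - 331) = -56*(-391) = 21896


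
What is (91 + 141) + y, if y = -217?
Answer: 15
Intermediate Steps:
(91 + 141) + y = (91 + 141) - 217 = 232 - 217 = 15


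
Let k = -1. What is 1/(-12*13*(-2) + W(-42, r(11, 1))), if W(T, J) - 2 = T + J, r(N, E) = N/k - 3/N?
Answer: 11/2868 ≈ 0.0038354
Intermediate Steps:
r(N, E) = -N - 3/N (r(N, E) = N/(-1) - 3/N = N*(-1) - 3/N = -N - 3/N)
W(T, J) = 2 + J + T (W(T, J) = 2 + (T + J) = 2 + (J + T) = 2 + J + T)
1/(-12*13*(-2) + W(-42, r(11, 1))) = 1/(-12*13*(-2) + (2 + (-1*11 - 3/11) - 42)) = 1/(-156*(-2) + (2 + (-11 - 3*1/11) - 42)) = 1/(312 + (2 + (-11 - 3/11) - 42)) = 1/(312 + (2 - 124/11 - 42)) = 1/(312 - 564/11) = 1/(2868/11) = 11/2868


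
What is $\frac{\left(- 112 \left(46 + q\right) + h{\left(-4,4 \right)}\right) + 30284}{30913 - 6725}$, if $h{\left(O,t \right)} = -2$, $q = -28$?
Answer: $\frac{14133}{12094} \approx 1.1686$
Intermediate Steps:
$\frac{\left(- 112 \left(46 + q\right) + h{\left(-4,4 \right)}\right) + 30284}{30913 - 6725} = \frac{\left(- 112 \left(46 - 28\right) - 2\right) + 30284}{30913 - 6725} = \frac{\left(\left(-112\right) 18 - 2\right) + 30284}{24188} = \left(\left(-2016 - 2\right) + 30284\right) \frac{1}{24188} = \left(-2018 + 30284\right) \frac{1}{24188} = 28266 \cdot \frac{1}{24188} = \frac{14133}{12094}$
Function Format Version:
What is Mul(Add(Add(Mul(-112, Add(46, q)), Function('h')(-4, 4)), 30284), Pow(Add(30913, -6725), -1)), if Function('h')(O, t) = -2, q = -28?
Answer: Rational(14133, 12094) ≈ 1.1686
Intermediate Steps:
Mul(Add(Add(Mul(-112, Add(46, q)), Function('h')(-4, 4)), 30284), Pow(Add(30913, -6725), -1)) = Mul(Add(Add(Mul(-112, Add(46, -28)), -2), 30284), Pow(Add(30913, -6725), -1)) = Mul(Add(Add(Mul(-112, 18), -2), 30284), Pow(24188, -1)) = Mul(Add(Add(-2016, -2), 30284), Rational(1, 24188)) = Mul(Add(-2018, 30284), Rational(1, 24188)) = Mul(28266, Rational(1, 24188)) = Rational(14133, 12094)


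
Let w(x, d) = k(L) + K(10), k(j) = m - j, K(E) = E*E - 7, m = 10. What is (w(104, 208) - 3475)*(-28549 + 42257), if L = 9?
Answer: -46346748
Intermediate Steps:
K(E) = -7 + E² (K(E) = E² - 7 = -7 + E²)
k(j) = 10 - j
w(x, d) = 94 (w(x, d) = (10 - 1*9) + (-7 + 10²) = (10 - 9) + (-7 + 100) = 1 + 93 = 94)
(w(104, 208) - 3475)*(-28549 + 42257) = (94 - 3475)*(-28549 + 42257) = -3381*13708 = -46346748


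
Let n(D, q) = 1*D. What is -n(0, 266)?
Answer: 0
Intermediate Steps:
n(D, q) = D
-n(0, 266) = -1*0 = 0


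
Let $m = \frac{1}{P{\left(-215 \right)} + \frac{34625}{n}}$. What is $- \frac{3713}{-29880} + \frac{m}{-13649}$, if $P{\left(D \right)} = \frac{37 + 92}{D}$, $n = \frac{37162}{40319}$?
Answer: $\frac{353743426476780893}{2846715256940494680} \approx 0.12426$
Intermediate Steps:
$n = \frac{37162}{40319}$ ($n = 37162 \cdot \frac{1}{40319} = \frac{37162}{40319} \approx 0.9217$)
$P{\left(D \right)} = \frac{129}{D}$
$m = \frac{185810}{6980115389}$ ($m = \frac{1}{\frac{129}{-215} + \frac{34625}{\frac{37162}{40319}}} = \frac{1}{129 \left(- \frac{1}{215}\right) + 34625 \cdot \frac{40319}{37162}} = \frac{1}{- \frac{3}{5} + \frac{1396045375}{37162}} = \frac{1}{\frac{6980115389}{185810}} = \frac{185810}{6980115389} \approx 2.662 \cdot 10^{-5}$)
$- \frac{3713}{-29880} + \frac{m}{-13649} = - \frac{3713}{-29880} + \frac{185810}{6980115389 \left(-13649\right)} = \left(-3713\right) \left(- \frac{1}{29880}\right) + \frac{185810}{6980115389} \left(- \frac{1}{13649}\right) = \frac{3713}{29880} - \frac{185810}{95271594944461} = \frac{353743426476780893}{2846715256940494680}$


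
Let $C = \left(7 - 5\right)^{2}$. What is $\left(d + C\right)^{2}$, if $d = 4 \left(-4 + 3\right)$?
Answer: $0$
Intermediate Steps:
$d = -4$ ($d = 4 \left(-1\right) = -4$)
$C = 4$ ($C = 2^{2} = 4$)
$\left(d + C\right)^{2} = \left(-4 + 4\right)^{2} = 0^{2} = 0$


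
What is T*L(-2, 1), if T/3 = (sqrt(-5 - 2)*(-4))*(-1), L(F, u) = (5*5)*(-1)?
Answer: -300*I*sqrt(7) ≈ -793.73*I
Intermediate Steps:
L(F, u) = -25 (L(F, u) = 25*(-1) = -25)
T = 12*I*sqrt(7) (T = 3*((sqrt(-5 - 2)*(-4))*(-1)) = 3*((sqrt(-7)*(-4))*(-1)) = 3*(((I*sqrt(7))*(-4))*(-1)) = 3*(-4*I*sqrt(7)*(-1)) = 3*(4*I*sqrt(7)) = 12*I*sqrt(7) ≈ 31.749*I)
T*L(-2, 1) = (12*I*sqrt(7))*(-25) = -300*I*sqrt(7)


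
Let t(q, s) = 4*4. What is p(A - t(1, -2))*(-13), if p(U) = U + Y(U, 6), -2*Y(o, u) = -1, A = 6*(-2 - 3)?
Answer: 1183/2 ≈ 591.50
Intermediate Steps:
A = -30 (A = 6*(-5) = -30)
t(q, s) = 16
Y(o, u) = ½ (Y(o, u) = -½*(-1) = ½)
p(U) = ½ + U (p(U) = U + ½ = ½ + U)
p(A - t(1, -2))*(-13) = (½ + (-30 - 1*16))*(-13) = (½ + (-30 - 16))*(-13) = (½ - 46)*(-13) = -91/2*(-13) = 1183/2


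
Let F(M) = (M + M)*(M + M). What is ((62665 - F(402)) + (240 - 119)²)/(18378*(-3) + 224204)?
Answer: -56911/16907 ≈ -3.3661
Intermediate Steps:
F(M) = 4*M² (F(M) = (2*M)*(2*M) = 4*M²)
((62665 - F(402)) + (240 - 119)²)/(18378*(-3) + 224204) = ((62665 - 4*402²) + (240 - 119)²)/(18378*(-3) + 224204) = ((62665 - 4*161604) + 121²)/(-55134 + 224204) = ((62665 - 1*646416) + 14641)/169070 = ((62665 - 646416) + 14641)*(1/169070) = (-583751 + 14641)*(1/169070) = -569110*1/169070 = -56911/16907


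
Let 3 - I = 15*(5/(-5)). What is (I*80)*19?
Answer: 27360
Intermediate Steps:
I = 18 (I = 3 - 15*5/(-5) = 3 - 15*5*(-⅕) = 3 - 15*(-1) = 3 - 1*(-15) = 3 + 15 = 18)
(I*80)*19 = (18*80)*19 = 1440*19 = 27360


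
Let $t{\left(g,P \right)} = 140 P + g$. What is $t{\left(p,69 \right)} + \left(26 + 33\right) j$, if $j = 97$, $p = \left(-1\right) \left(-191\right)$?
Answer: $15574$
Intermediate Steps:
$p = 191$
$t{\left(g,P \right)} = g + 140 P$
$t{\left(p,69 \right)} + \left(26 + 33\right) j = \left(191 + 140 \cdot 69\right) + \left(26 + 33\right) 97 = \left(191 + 9660\right) + 59 \cdot 97 = 9851 + 5723 = 15574$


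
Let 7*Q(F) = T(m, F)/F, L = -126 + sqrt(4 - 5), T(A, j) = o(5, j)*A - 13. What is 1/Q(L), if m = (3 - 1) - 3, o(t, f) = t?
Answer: 49 - 7*I/18 ≈ 49.0 - 0.38889*I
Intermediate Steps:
m = -1 (m = 2 - 3 = -1)
T(A, j) = -13 + 5*A (T(A, j) = 5*A - 13 = -13 + 5*A)
L = -126 + I (L = -126 + sqrt(-1) = -126 + I ≈ -126.0 + 1.0*I)
Q(F) = -18/(7*F) (Q(F) = ((-13 + 5*(-1))/F)/7 = ((-13 - 5)/F)/7 = (-18/F)/7 = -18/(7*F))
1/Q(L) = 1/(-18*(-126 - I)/15877/7) = 1/(-18*(-126 - I)/111139) = 49 - 7*I/18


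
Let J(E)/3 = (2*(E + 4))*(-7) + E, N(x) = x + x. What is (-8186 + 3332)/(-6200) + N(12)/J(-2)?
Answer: 4801/9300 ≈ 0.51624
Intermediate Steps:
N(x) = 2*x
J(E) = -168 - 39*E (J(E) = 3*((2*(E + 4))*(-7) + E) = 3*((2*(4 + E))*(-7) + E) = 3*((8 + 2*E)*(-7) + E) = 3*((-56 - 14*E) + E) = 3*(-56 - 13*E) = -168 - 39*E)
(-8186 + 3332)/(-6200) + N(12)/J(-2) = (-8186 + 3332)/(-6200) + (2*12)/(-168 - 39*(-2)) = -4854*(-1/6200) + 24/(-168 + 78) = 2427/3100 + 24/(-90) = 2427/3100 + 24*(-1/90) = 2427/3100 - 4/15 = 4801/9300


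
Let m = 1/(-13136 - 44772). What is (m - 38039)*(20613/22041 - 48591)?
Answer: 393183405174170039/212725038 ≈ 1.8483e+9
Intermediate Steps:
m = -1/57908 (m = 1/(-57908) = -1/57908 ≈ -1.7269e-5)
(m - 38039)*(20613/22041 - 48591) = (-1/57908 - 38039)*(20613/22041 - 48591) = -2202762413*(20613*(1/22041) - 48591)/57908 = -2202762413*(6871/7347 - 48591)/57908 = -2202762413/57908*(-356991206/7347) = 393183405174170039/212725038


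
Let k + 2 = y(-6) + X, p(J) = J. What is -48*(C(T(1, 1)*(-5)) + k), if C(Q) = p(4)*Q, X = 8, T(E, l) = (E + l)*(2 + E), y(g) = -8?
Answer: 5856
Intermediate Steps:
T(E, l) = (2 + E)*(E + l)
C(Q) = 4*Q
k = -2 (k = -2 + (-8 + 8) = -2 + 0 = -2)
-48*(C(T(1, 1)*(-5)) + k) = -48*(4*((1² + 2*1 + 2*1 + 1*1)*(-5)) - 2) = -48*(4*((1 + 2 + 2 + 1)*(-5)) - 2) = -48*(4*(6*(-5)) - 2) = -48*(4*(-30) - 2) = -48*(-120 - 2) = -48*(-122) = 5856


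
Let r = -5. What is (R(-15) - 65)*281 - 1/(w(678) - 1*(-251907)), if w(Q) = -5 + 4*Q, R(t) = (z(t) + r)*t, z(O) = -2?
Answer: 2861861359/254614 ≈ 11240.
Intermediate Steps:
R(t) = -7*t (R(t) = (-2 - 5)*t = -7*t)
(R(-15) - 65)*281 - 1/(w(678) - 1*(-251907)) = (-7*(-15) - 65)*281 - 1/((-5 + 4*678) - 1*(-251907)) = (105 - 65)*281 - 1/((-5 + 2712) + 251907) = 40*281 - 1/(2707 + 251907) = 11240 - 1/254614 = 2861861359/254614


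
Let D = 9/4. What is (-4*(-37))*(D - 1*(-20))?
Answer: 3293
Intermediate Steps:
D = 9/4 (D = 9*(¼) = 9/4 ≈ 2.2500)
(-4*(-37))*(D - 1*(-20)) = (-4*(-37))*(9/4 - 1*(-20)) = 148*(9/4 + 20) = 148*(89/4) = 3293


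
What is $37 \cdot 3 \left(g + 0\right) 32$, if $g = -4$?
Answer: $-14208$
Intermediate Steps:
$37 \cdot 3 \left(g + 0\right) 32 = 37 \cdot 3 \left(-4 + 0\right) 32 = 37 \cdot 3 \left(-4\right) 32 = 37 \left(-12\right) 32 = \left(-444\right) 32 = -14208$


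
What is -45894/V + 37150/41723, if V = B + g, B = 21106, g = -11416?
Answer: -259141977/67382645 ≈ -3.8458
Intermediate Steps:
V = 9690 (V = 21106 - 11416 = 9690)
-45894/V + 37150/41723 = -45894/9690 + 37150/41723 = -45894*1/9690 + 37150*(1/41723) = -7649/1615 + 37150/41723 = -259141977/67382645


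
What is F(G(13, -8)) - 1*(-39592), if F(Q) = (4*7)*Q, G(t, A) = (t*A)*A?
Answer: 62888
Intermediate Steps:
G(t, A) = t*A**2 (G(t, A) = (A*t)*A = t*A**2)
F(Q) = 28*Q
F(G(13, -8)) - 1*(-39592) = 28*(13*(-8)**2) - 1*(-39592) = 28*(13*64) + 39592 = 28*832 + 39592 = 23296 + 39592 = 62888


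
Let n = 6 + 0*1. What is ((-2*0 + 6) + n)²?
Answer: 144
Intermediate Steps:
n = 6 (n = 6 + 0 = 6)
((-2*0 + 6) + n)² = ((-2*0 + 6) + 6)² = ((0 + 6) + 6)² = (6 + 6)² = 12² = 144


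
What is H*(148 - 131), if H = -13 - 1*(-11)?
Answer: -34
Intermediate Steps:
H = -2 (H = -13 + 11 = -2)
H*(148 - 131) = -2*(148 - 131) = -2*17 = -34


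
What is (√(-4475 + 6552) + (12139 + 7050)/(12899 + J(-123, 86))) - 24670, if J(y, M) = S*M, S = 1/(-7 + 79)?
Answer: -11456229886/464407 + √2077 ≈ -24623.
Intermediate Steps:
S = 1/72 ≈ 0.013889
J(y, M) = M/72
(√(-4475 + 6552) + (12139 + 7050)/(12899 + J(-123, 86))) - 24670 = (√(-4475 + 6552) + (12139 + 7050)/(12899 + (1/72)*86)) - 24670 = (√2077 + 19189/(12899 + 43/36)) - 24670 = (√2077 + 19189/(464407/36)) - 24670 = (√2077 + 19189*(36/464407)) - 24670 = (√2077 + 690804/464407) - 24670 = (690804/464407 + √2077) - 24670 = -11456229886/464407 + √2077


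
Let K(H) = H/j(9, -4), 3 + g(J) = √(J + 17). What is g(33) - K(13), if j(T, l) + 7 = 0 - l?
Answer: 4/3 + 5*√2 ≈ 8.4044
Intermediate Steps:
j(T, l) = -7 - l (j(T, l) = -7 + (0 - l) = -7 - l)
g(J) = -3 + √(17 + J) (g(J) = -3 + √(J + 17) = -3 + √(17 + J))
K(H) = -H/3 (K(H) = H/(-7 - 1*(-4)) = H/(-7 + 4) = H/(-3) = H*(-⅓) = -H/3)
g(33) - K(13) = (-3 + √(17 + 33)) - (-1)*13/3 = (-3 + √50) - 1*(-13/3) = (-3 + 5*√2) + 13/3 = 4/3 + 5*√2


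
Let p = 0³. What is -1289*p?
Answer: 0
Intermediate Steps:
p = 0
-1289*p = -1289*0 = 0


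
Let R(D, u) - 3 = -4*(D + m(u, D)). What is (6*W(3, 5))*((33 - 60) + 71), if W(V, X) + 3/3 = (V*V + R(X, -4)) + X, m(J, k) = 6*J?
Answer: 24288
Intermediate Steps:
R(D, u) = 3 - 24*u - 4*D (R(D, u) = 3 - 4*(D + 6*u) = 3 + (-24*u - 4*D) = 3 - 24*u - 4*D)
W(V, X) = 98 + V² - 3*X (W(V, X) = -1 + ((V*V + (3 - 24*(-4) - 4*X)) + X) = -1 + ((V² + (3 + 96 - 4*X)) + X) = -1 + ((V² + (99 - 4*X)) + X) = -1 + ((99 + V² - 4*X) + X) = -1 + (99 + V² - 3*X) = 98 + V² - 3*X)
(6*W(3, 5))*((33 - 60) + 71) = (6*(98 + 3² - 3*5))*((33 - 60) + 71) = (6*(98 + 9 - 15))*(-27 + 71) = (6*92)*44 = 552*44 = 24288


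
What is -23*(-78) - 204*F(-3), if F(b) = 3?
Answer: 1182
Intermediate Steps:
-23*(-78) - 204*F(-3) = -23*(-78) - 204*3 = 1794 - 1*612 = 1794 - 612 = 1182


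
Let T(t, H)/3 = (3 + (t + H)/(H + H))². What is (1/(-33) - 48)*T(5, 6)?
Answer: -3501265/1584 ≈ -2210.4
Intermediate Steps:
T(t, H) = 3*(3 + (H + t)/(2*H))² (T(t, H) = 3*(3 + (t + H)/(H + H))² = 3*(3 + (H + t)/((2*H)))² = 3*(3 + (H + t)*(1/(2*H)))² = 3*(3 + (H + t)/(2*H))²)
(1/(-33) - 48)*T(5, 6) = (1/(-33) - 48)*((¾)*(5 + 7*6)²/6²) = (-1/33 - 48)*((¾)*(1/36)*(5 + 42)²) = -1585*47²/(44*36) = -1585*2209/(44*36) = -1585/33*2209/48 = -3501265/1584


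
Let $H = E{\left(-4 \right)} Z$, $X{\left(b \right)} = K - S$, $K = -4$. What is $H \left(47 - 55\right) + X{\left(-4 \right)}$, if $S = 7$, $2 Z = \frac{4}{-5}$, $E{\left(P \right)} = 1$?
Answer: $- \frac{39}{5} \approx -7.8$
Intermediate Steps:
$Z = - \frac{2}{5}$ ($Z = \frac{4 \frac{1}{-5}}{2} = \frac{4 \left(- \frac{1}{5}\right)}{2} = \frac{1}{2} \left(- \frac{4}{5}\right) = - \frac{2}{5} \approx -0.4$)
$X{\left(b \right)} = -11$ ($X{\left(b \right)} = -4 - 7 = -11$)
$H = - \frac{2}{5}$ ($H = 1 \left(- \frac{2}{5}\right) = - \frac{2}{5} \approx -0.4$)
$H \left(47 - 55\right) + X{\left(-4 \right)} = - \frac{2 \left(47 - 55\right)}{5} - 11 = \left(- \frac{2}{5}\right) \left(-8\right) - 11 = \frac{16}{5} - 11 = - \frac{39}{5}$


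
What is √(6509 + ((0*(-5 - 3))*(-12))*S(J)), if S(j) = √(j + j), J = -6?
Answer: √6509 ≈ 80.678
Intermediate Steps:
S(j) = √2*√j (S(j) = √(2*j) = √2*√j)
√(6509 + ((0*(-5 - 3))*(-12))*S(J)) = √(6509 + ((0*(-5 - 3))*(-12))*(√2*√(-6))) = √(6509 + ((0*(-8))*(-12))*(√2*(I*√6))) = √(6509 + (0*(-12))*(2*I*√3)) = √(6509 + 0*(2*I*√3)) = √(6509 + 0) = √6509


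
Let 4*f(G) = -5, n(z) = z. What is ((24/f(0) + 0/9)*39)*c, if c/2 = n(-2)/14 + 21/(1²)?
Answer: -1093248/35 ≈ -31236.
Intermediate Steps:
f(G) = -5/4 (f(G) = (¼)*(-5) = -5/4)
c = 292/7 (c = 2*(-2/14 + 21/(1²)) = 2*(-2*1/14 + 21/1) = 2*(-⅐ + 21*1) = 2*(-⅐ + 21) = 2*(146/7) = 292/7 ≈ 41.714)
((24/f(0) + 0/9)*39)*c = ((24/(-5/4) + 0/9)*39)*(292/7) = ((24*(-⅘) + 0*(⅑))*39)*(292/7) = ((-96/5 + 0)*39)*(292/7) = -96/5*39*(292/7) = -3744/5*292/7 = -1093248/35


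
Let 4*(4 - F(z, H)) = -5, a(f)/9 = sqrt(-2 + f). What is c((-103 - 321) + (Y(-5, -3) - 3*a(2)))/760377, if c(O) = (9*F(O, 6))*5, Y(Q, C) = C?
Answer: 315/1013836 ≈ 0.00031070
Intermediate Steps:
a(f) = 9*sqrt(-2 + f)
F(z, H) = 21/4 (F(z, H) = 4 - 1/4*(-5) = 4 + 5/4 = 21/4)
c(O) = 945/4 (c(O) = (9*(21/4))*5 = (189/4)*5 = 945/4)
c((-103 - 321) + (Y(-5, -3) - 3*a(2)))/760377 = (945/4)/760377 = (945/4)*(1/760377) = 315/1013836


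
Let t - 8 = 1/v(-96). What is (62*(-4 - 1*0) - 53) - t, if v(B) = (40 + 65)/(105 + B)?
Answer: -10818/35 ≈ -309.09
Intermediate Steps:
v(B) = 105/(105 + B)
t = 283/35 (t = 8 + 1/(105/(105 - 96)) = 8 + 1/(105/9) = 8 + 1/(105*(⅑)) = 8 + 1/(35/3) = 8 + 3/35 = 283/35 ≈ 8.0857)
(62*(-4 - 1*0) - 53) - t = (62*(-4 - 1*0) - 53) - 1*283/35 = (62*(-4 + 0) - 53) - 283/35 = (62*(-4) - 53) - 283/35 = (-248 - 53) - 283/35 = -301 - 283/35 = -10818/35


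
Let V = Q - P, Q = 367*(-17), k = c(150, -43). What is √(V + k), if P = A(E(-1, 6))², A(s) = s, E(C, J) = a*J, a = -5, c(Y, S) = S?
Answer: 3*I*√798 ≈ 84.747*I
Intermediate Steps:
E(C, J) = -5*J
k = -43
P = 900 (P = (-5*6)² = (-30)² = 900)
Q = -6239
V = -7139 (V = -6239 - 1*900 = -6239 - 900 = -7139)
√(V + k) = √(-7139 - 43) = √(-7182) = 3*I*√798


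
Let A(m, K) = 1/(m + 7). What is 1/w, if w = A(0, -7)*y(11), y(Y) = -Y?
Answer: -7/11 ≈ -0.63636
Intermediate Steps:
A(m, K) = 1/(7 + m)
w = -11/7 (w = (-1*11)/(7 + 0) = -11/7 ≈ -1.5714)
1/w = 1/(-11/7) = -7/11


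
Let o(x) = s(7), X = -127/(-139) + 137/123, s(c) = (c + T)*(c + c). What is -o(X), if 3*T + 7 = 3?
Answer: -238/3 ≈ -79.333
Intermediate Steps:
T = -4/3 (T = -7/3 + (⅓)*3 = -7/3 + 1 = -4/3 ≈ -1.3333)
s(c) = 2*c*(-4/3 + c) (s(c) = (c - 4/3)*(c + c) = (-4/3 + c)*(2*c) = 2*c*(-4/3 + c))
X = 34664/17097 (X = -127*(-1/139) + 137*(1/123) = 127/139 + 137/123 = 34664/17097 ≈ 2.0275)
o(x) = 238/3 (o(x) = (⅔)*7*(-4 + 3*7) = (⅔)*7*(-4 + 21) = (⅔)*7*17 = 238/3)
-o(X) = -1*238/3 = -238/3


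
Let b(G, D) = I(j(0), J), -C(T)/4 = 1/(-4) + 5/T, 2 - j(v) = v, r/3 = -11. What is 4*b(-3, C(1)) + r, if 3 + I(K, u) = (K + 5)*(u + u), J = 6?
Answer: 291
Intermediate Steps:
r = -33 (r = 3*(-11) = -33)
j(v) = 2 - v
C(T) = 1 - 20/T (C(T) = -4*(1/(-4) + 5/T) = -4*(1*(-1/4) + 5/T) = -4*(-1/4 + 5/T) = 1 - 20/T)
I(K, u) = -3 + 2*u*(5 + K) (I(K, u) = -3 + (K + 5)*(u + u) = -3 + (5 + K)*(2*u) = -3 + 2*u*(5 + K))
b(G, D) = 81 (b(G, D) = -3 + 10*6 + 2*(2 - 1*0)*6 = -3 + 60 + 2*(2 + 0)*6 = -3 + 60 + 2*2*6 = -3 + 60 + 24 = 81)
4*b(-3, C(1)) + r = 4*81 - 33 = 324 - 33 = 291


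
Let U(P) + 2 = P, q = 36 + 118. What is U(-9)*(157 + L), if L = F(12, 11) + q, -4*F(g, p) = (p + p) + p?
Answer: -13321/4 ≈ -3330.3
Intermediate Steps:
F(g, p) = -3*p/4 (F(g, p) = -((p + p) + p)/4 = -(2*p + p)/4 = -3*p/4)
q = 154
L = 583/4 (L = -3/4*11 + 154 = -33/4 + 154 = 583/4 ≈ 145.75)
U(P) = -2 + P
U(-9)*(157 + L) = (-2 - 9)*(157 + 583/4) = -11*1211/4 = -13321/4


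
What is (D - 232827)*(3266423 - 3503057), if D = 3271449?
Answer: -719041278348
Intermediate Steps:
(D - 232827)*(3266423 - 3503057) = (3271449 - 232827)*(3266423 - 3503057) = 3038622*(-236634) = -719041278348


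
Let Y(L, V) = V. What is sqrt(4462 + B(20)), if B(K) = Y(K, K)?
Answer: 3*sqrt(498) ≈ 66.948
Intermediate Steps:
B(K) = K
sqrt(4462 + B(20)) = sqrt(4462 + 20) = sqrt(4482) = 3*sqrt(498)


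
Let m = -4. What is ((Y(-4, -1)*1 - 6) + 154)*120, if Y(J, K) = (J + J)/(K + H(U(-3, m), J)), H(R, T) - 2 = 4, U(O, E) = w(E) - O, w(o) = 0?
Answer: 17568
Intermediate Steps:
U(O, E) = -O (U(O, E) = 0 - O = -O)
H(R, T) = 6 (H(R, T) = 2 + 4 = 6)
Y(J, K) = 2*J/(6 + K) (Y(J, K) = (J + J)/(K + 6) = (2*J)/(6 + K) = 2*J/(6 + K))
((Y(-4, -1)*1 - 6) + 154)*120 = (((2*(-4)/(6 - 1))*1 - 6) + 154)*120 = (((2*(-4)/5)*1 - 6) + 154)*120 = (((2*(-4)*(⅕))*1 - 6) + 154)*120 = ((-8/5*1 - 6) + 154)*120 = ((-8/5 - 6) + 154)*120 = (-38/5 + 154)*120 = (732/5)*120 = 17568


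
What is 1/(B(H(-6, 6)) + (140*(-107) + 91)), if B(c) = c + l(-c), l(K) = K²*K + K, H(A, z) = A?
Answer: -1/14673 ≈ -6.8152e-5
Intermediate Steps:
l(K) = K + K³ (l(K) = K³ + K = K + K³)
B(c) = -c³ (B(c) = c + (-c + (-c)³) = c + (-c - c³) = -c³)
1/(B(H(-6, 6)) + (140*(-107) + 91)) = 1/(-1*(-6)³ + (140*(-107) + 91)) = 1/(-1*(-216) + (-14980 + 91)) = 1/(216 - 14889) = 1/(-14673) = -1/14673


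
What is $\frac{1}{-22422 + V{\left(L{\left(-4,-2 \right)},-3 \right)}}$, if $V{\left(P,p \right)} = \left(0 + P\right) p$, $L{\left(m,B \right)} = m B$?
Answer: $- \frac{1}{22446} \approx -4.4551 \cdot 10^{-5}$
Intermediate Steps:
$L{\left(m,B \right)} = B m$
$V{\left(P,p \right)} = P p$
$\frac{1}{-22422 + V{\left(L{\left(-4,-2 \right)},-3 \right)}} = \frac{1}{-22422 + \left(-2\right) \left(-4\right) \left(-3\right)} = \frac{1}{-22422 + 8 \left(-3\right)} = \frac{1}{-22422 - 24} = \frac{1}{-22446} = - \frac{1}{22446}$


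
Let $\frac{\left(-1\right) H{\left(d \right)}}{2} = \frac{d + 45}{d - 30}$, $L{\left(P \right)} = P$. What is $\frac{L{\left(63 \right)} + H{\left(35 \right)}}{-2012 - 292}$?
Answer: $- \frac{31}{2304} \approx -0.013455$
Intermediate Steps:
$H{\left(d \right)} = - \frac{2 \left(45 + d\right)}{-30 + d}$ ($H{\left(d \right)} = - 2 \frac{d + 45}{d - 30} = - 2 \frac{45 + d}{d - 30} = - 2 \frac{45 + d}{-30 + d} = - \frac{2 \left(45 + d\right)}{-30 + d}$)
$\frac{L{\left(63 \right)} + H{\left(35 \right)}}{-2012 - 292} = \frac{63 + \frac{2 \left(-45 - 35\right)}{-30 + 35}}{-2012 - 292} = \frac{63 + \frac{2 \left(-45 - 35\right)}{5}}{-2304} = \left(63 + 2 \cdot \frac{1}{5} \left(-80\right)\right) \left(- \frac{1}{2304}\right) = \left(63 - 32\right) \left(- \frac{1}{2304}\right) = 31 \left(- \frac{1}{2304}\right) = - \frac{31}{2304}$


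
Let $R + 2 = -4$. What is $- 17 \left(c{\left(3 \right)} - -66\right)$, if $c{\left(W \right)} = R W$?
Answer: $-816$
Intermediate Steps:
$R = -6$ ($R = -2 - 4 = -6$)
$c{\left(W \right)} = - 6 W$
$- 17 \left(c{\left(3 \right)} - -66\right) = - 17 \left(\left(-6\right) 3 - -66\right) = - 17 \left(-18 + 66\right) = \left(-17\right) 48 = -816$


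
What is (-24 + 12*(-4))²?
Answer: 5184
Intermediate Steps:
(-24 + 12*(-4))² = (-24 - 48)² = (-72)² = 5184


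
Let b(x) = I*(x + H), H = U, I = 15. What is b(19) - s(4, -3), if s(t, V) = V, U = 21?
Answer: 603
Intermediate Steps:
H = 21
b(x) = 315 + 15*x (b(x) = 15*(x + 21) = 15*(21 + x) = 315 + 15*x)
b(19) - s(4, -3) = (315 + 15*19) - 1*(-3) = (315 + 285) + 3 = 600 + 3 = 603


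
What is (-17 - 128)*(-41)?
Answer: 5945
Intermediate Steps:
(-17 - 128)*(-41) = -145*(-41) = 5945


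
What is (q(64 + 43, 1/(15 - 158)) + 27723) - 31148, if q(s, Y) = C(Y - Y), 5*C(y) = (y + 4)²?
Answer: -17109/5 ≈ -3421.8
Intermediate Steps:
C(y) = (4 + y)²/5 (C(y) = (y + 4)²/5 = (4 + y)²/5)
q(s, Y) = 16/5 (q(s, Y) = (4 + (Y - Y))²/5 = (4 + 0)²/5 = (⅕)*4² = (⅕)*16 = 16/5)
(q(64 + 43, 1/(15 - 158)) + 27723) - 31148 = (16/5 + 27723) - 31148 = 138631/5 - 31148 = -17109/5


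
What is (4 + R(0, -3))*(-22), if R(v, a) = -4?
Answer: 0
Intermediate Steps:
(4 + R(0, -3))*(-22) = (4 - 4)*(-22) = 0*(-22) = 0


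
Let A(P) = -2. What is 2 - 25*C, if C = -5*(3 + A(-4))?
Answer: 127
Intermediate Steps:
C = -5 (C = -5*(3 - 2) = -5*1 = -5)
2 - 25*C = 2 - 25*(-5) = 2 + 125 = 127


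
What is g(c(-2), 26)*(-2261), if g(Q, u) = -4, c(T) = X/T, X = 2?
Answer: 9044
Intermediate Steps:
c(T) = 2/T
g(c(-2), 26)*(-2261) = -4*(-2261) = 9044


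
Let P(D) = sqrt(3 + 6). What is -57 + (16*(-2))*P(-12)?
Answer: -153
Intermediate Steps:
P(D) = 3 (P(D) = sqrt(9) = 3)
-57 + (16*(-2))*P(-12) = -57 + (16*(-2))*3 = -57 - 32*3 = -57 - 96 = -153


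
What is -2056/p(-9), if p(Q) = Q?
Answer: 2056/9 ≈ 228.44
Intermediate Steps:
-2056/p(-9) = -2056/(-9) = -2056*(-1/9) = 2056/9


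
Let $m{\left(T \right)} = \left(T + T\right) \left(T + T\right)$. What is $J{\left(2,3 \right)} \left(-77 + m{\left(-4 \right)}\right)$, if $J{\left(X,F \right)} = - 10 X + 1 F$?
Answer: $221$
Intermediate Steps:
$J{\left(X,F \right)} = F - 10 X$ ($J{\left(X,F \right)} = - 10 X + F = F - 10 X$)
$m{\left(T \right)} = 4 T^{2}$ ($m{\left(T \right)} = 2 T 2 T = 4 T^{2}$)
$J{\left(2,3 \right)} \left(-77 + m{\left(-4 \right)}\right) = \left(3 - 20\right) \left(-77 + 4 \left(-4\right)^{2}\right) = \left(3 - 20\right) \left(-77 + 4 \cdot 16\right) = - 17 \left(-77 + 64\right) = \left(-17\right) \left(-13\right) = 221$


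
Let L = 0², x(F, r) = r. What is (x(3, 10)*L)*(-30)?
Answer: 0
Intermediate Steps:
L = 0
(x(3, 10)*L)*(-30) = (10*0)*(-30) = 0*(-30) = 0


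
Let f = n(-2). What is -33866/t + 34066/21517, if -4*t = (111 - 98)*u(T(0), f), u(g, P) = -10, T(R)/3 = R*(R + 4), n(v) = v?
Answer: -1455175154/1398605 ≈ -1040.4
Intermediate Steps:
f = -2
T(R) = 3*R*(4 + R) (T(R) = 3*(R*(R + 4)) = 3*(R*(4 + R)) = 3*R*(4 + R))
t = 65/2 (t = -(111 - 98)*(-10)/4 = -13*(-10)/4 = -¼*(-130) = 65/2 ≈ 32.500)
-33866/t + 34066/21517 = -33866/65/2 + 34066/21517 = -33866*2/65 + 34066*(1/21517) = -67732/65 + 34066/21517 = -1455175154/1398605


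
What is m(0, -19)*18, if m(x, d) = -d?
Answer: 342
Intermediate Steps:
m(0, -19)*18 = -1*(-19)*18 = 19*18 = 342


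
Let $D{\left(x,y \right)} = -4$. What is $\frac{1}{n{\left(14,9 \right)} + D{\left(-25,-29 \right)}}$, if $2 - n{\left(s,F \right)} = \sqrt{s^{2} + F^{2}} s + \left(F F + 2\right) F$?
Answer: $- \frac{107}{72387} + \frac{2 \sqrt{277}}{72387} \approx -0.0010183$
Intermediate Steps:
$n{\left(s,F \right)} = 2 - F \left(2 + F^{2}\right) - s \sqrt{F^{2} + s^{2}}$ ($n{\left(s,F \right)} = 2 - \left(\sqrt{s^{2} + F^{2}} s + \left(F F + 2\right) F\right) = 2 - \left(\sqrt{F^{2} + s^{2}} s + \left(F^{2} + 2\right) F\right) = 2 - \left(s \sqrt{F^{2} + s^{2}} + \left(2 + F^{2}\right) F\right) = 2 - \left(s \sqrt{F^{2} + s^{2}} + F \left(2 + F^{2}\right)\right) = 2 - \left(F \left(2 + F^{2}\right) + s \sqrt{F^{2} + s^{2}}\right) = 2 - F \left(2 + F^{2}\right) - s \sqrt{F^{2} + s^{2}}$)
$\frac{1}{n{\left(14,9 \right)} + D{\left(-25,-29 \right)}} = \frac{1}{\left(2 - 9^{3} - 18 - 14 \sqrt{9^{2} + 14^{2}}\right) - 4} = \frac{1}{\left(2 - 729 - 18 - 14 \sqrt{81 + 196}\right) - 4} = \frac{1}{\left(2 - 729 - 18 - 14 \sqrt{277}\right) - 4} = \frac{1}{\left(-745 - 14 \sqrt{277}\right) - 4} = \frac{1}{-749 - 14 \sqrt{277}}$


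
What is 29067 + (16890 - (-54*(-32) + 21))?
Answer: 44208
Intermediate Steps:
29067 + (16890 - (-54*(-32) + 21)) = 29067 + (16890 - (1728 + 21)) = 29067 + (16890 - 1*1749) = 29067 + (16890 - 1749) = 29067 + 15141 = 44208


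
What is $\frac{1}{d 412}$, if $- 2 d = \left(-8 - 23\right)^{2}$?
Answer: $- \frac{1}{197966} \approx -5.0514 \cdot 10^{-6}$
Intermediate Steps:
$d = - \frac{961}{2}$ ($d = - \frac{\left(-8 - 23\right)^{2}}{2} = - \frac{\left(-31\right)^{2}}{2} = \left(- \frac{1}{2}\right) 961 = - \frac{961}{2} \approx -480.5$)
$\frac{1}{d 412} = \frac{1}{\left(- \frac{961}{2}\right) 412} = \frac{1}{-197966} = - \frac{1}{197966}$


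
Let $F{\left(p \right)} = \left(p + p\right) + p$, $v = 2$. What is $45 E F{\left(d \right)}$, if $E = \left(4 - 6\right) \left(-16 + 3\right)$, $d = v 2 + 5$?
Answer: $31590$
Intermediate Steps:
$d = 9$ ($d = 2 \cdot 2 + 5 = 4 + 5 = 9$)
$E = 26$ ($E = \left(-2\right) \left(-13\right) = 26$)
$F{\left(p \right)} = 3 p$ ($F{\left(p \right)} = 2 p + p = 3 p$)
$45 E F{\left(d \right)} = 45 \cdot 26 \cdot 3 \cdot 9 = 1170 \cdot 27 = 31590$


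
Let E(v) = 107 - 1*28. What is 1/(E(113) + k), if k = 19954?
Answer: 1/20033 ≈ 4.9918e-5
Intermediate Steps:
E(v) = 79 (E(v) = 107 - 28 = 79)
1/(E(113) + k) = 1/(79 + 19954) = 1/20033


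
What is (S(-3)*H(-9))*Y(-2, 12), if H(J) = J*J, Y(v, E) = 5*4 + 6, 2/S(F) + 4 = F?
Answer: -4212/7 ≈ -601.71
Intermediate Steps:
S(F) = 2/(-4 + F)
Y(v, E) = 26 (Y(v, E) = 20 + 6 = 26)
H(J) = J²
(S(-3)*H(-9))*Y(-2, 12) = ((2/(-4 - 3))*(-9)²)*26 = ((2/(-7))*81)*26 = ((2*(-⅐))*81)*26 = -2/7*81*26 = -162/7*26 = -4212/7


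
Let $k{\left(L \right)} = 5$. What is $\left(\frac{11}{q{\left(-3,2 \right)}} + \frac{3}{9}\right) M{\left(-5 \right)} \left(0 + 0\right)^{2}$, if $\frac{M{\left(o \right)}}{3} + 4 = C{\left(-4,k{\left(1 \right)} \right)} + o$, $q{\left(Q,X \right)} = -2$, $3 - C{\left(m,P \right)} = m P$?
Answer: $0$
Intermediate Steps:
$C{\left(m,P \right)} = 3 - P m$ ($C{\left(m,P \right)} = 3 - m P = 3 - P m$)
$M{\left(o \right)} = 57 + 3 o$ ($M{\left(o \right)} = -12 + 3 \left(\left(3 - 5 \left(-4\right)\right) + o\right) = -12 + 3 \left(\left(3 + 20\right) + o\right) = -12 + 3 \left(23 + o\right) = -12 + \left(69 + 3 o\right) = 57 + 3 o$)
$\left(\frac{11}{q{\left(-3,2 \right)}} + \frac{3}{9}\right) M{\left(-5 \right)} \left(0 + 0\right)^{2} = \left(\frac{11}{-2} + \frac{3}{9}\right) \left(57 + 3 \left(-5\right)\right) \left(0 + 0\right)^{2} = \left(11 \left(- \frac{1}{2}\right) + 3 \cdot \frac{1}{9}\right) \left(57 - 15\right) 0^{2} = \left(- \frac{11}{2} + \frac{1}{3}\right) 42 \cdot 0 = \left(- \frac{31}{6}\right) 42 \cdot 0 = \left(-217\right) 0 = 0$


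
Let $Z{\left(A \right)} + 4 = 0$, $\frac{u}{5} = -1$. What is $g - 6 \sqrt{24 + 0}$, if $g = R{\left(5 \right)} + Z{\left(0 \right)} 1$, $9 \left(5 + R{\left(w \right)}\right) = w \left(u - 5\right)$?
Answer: $- \frac{131}{9} - 12 \sqrt{6} \approx -43.949$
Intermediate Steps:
$u = -5$ ($u = 5 \left(-1\right) = -5$)
$Z{\left(A \right)} = -4$ ($Z{\left(A \right)} = -4 + 0 = -4$)
$R{\left(w \right)} = -5 - \frac{10 w}{9}$ ($R{\left(w \right)} = -5 + \frac{w \left(-5 - 5\right)}{9} = -5 + \frac{w \left(-10\right)}{9} = -5 + \frac{\left(-10\right) w}{9} = -5 - \frac{10 w}{9}$)
$g = - \frac{131}{9}$ ($g = \left(-5 - \frac{50}{9}\right) - 4 = - \frac{95}{9} - 4 = - \frac{131}{9} \approx -14.556$)
$g - 6 \sqrt{24 + 0} = - \frac{131}{9} - 6 \sqrt{24 + 0} = - \frac{131}{9} - 6 \sqrt{24} = - \frac{131}{9} - 6 \cdot 2 \sqrt{6} = - \frac{131}{9} - 12 \sqrt{6}$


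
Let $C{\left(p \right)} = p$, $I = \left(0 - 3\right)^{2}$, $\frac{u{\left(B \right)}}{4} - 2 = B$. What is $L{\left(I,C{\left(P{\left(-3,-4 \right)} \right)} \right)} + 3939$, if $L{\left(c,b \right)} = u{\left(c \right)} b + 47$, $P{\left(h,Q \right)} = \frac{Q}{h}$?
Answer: $\frac{12134}{3} \approx 4044.7$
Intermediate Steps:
$u{\left(B \right)} = 8 + 4 B$
$I = 9$ ($I = \left(-3\right)^{2} = 9$)
$L{\left(c,b \right)} = 47 + b \left(8 + 4 c\right)$ ($L{\left(c,b \right)} = \left(8 + 4 c\right) b + 47 = b \left(8 + 4 c\right) + 47 = 47 + b \left(8 + 4 c\right)$)
$L{\left(I,C{\left(P{\left(-3,-4 \right)} \right)} \right)} + 3939 = \left(47 + 4 \left(- \frac{4}{-3}\right) \left(2 + 9\right)\right) + 3939 = \left(47 + 4 \left(\left(-4\right) \left(- \frac{1}{3}\right)\right) 11\right) + 3939 = \left(47 + 4 \cdot \frac{4}{3} \cdot 11\right) + 3939 = \left(47 + \frac{176}{3}\right) + 3939 = \frac{317}{3} + 3939 = \frac{12134}{3}$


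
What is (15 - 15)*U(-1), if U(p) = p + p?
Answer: 0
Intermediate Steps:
U(p) = 2*p
(15 - 15)*U(-1) = (15 - 15)*(2*(-1)) = 0*(-2) = 0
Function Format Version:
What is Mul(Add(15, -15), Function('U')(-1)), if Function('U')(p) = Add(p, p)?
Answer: 0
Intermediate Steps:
Function('U')(p) = Mul(2, p)
Mul(Add(15, -15), Function('U')(-1)) = Mul(Add(15, -15), Mul(2, -1)) = Mul(0, -2) = 0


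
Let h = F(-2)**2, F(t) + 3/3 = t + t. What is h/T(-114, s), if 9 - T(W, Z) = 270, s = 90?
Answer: -25/261 ≈ -0.095785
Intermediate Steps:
F(t) = -1 + 2*t (F(t) = -1 + (t + t) = -1 + 2*t)
T(W, Z) = -261 (T(W, Z) = 9 - 1*270 = 9 - 270 = -261)
h = 25 (h = (-1 + 2*(-2))**2 = (-1 - 4)**2 = (-5)**2 = 25)
h/T(-114, s) = 25/(-261) = 25*(-1/261) = -25/261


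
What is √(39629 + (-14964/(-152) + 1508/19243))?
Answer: √21242433658750402/731234 ≈ 199.32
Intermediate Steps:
√(39629 + (-14964/(-152) + 1508/19243)) = √(39629 + (-14964*(-1/152) + 1508*(1/19243))) = √(39629 + (3741/38 + 1508/19243)) = √(39629 + 72045367/731234) = √(29050117553/731234) = √21242433658750402/731234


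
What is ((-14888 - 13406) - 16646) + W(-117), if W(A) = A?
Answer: -45057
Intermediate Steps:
((-14888 - 13406) - 16646) + W(-117) = ((-14888 - 13406) - 16646) - 117 = (-28294 - 16646) - 117 = -44940 - 117 = -45057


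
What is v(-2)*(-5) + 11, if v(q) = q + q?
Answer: 31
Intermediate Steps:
v(q) = 2*q
v(-2)*(-5) + 11 = (2*(-2))*(-5) + 11 = -4*(-5) + 11 = 20 + 11 = 31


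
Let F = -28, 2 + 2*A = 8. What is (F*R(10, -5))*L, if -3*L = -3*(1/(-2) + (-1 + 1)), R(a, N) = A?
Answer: 42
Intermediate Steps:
A = 3 (A = -1 + (½)*8 = -1 + 4 = 3)
R(a, N) = 3
L = -½ (L = -(-1)*(1/(-2) + (-1 + 1)) = -(-1)*(-½ + 0) = -(-1)*(-1)/2 = -⅓*3/2 = -½ ≈ -0.50000)
(F*R(10, -5))*L = -28*3*(-½) = -84*(-½) = 42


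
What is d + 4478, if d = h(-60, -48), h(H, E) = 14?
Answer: 4492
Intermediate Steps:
d = 14
d + 4478 = 14 + 4478 = 4492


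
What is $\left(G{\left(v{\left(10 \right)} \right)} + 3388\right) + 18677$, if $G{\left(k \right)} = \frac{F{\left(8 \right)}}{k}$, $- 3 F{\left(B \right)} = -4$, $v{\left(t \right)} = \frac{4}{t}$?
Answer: $\frac{66205}{3} \approx 22068.0$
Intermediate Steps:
$F{\left(B \right)} = \frac{4}{3}$ ($F{\left(B \right)} = \left(- \frac{1}{3}\right) \left(-4\right) = \frac{4}{3}$)
$G{\left(k \right)} = \frac{4}{3 k}$
$\left(G{\left(v{\left(10 \right)} \right)} + 3388\right) + 18677 = \left(\frac{4}{3 \cdot \frac{4}{10}} + 3388\right) + 18677 = \left(\frac{4}{3 \cdot 4 \cdot \frac{1}{10}} + 3388\right) + 18677 = \left(\frac{4}{3 \cdot \frac{2}{5}} + 3388\right) + 18677 = \left(\frac{4}{3} \cdot \frac{5}{2} + 3388\right) + 18677 = \left(\frac{10}{3} + 3388\right) + 18677 = \frac{10174}{3} + 18677 = \frac{66205}{3}$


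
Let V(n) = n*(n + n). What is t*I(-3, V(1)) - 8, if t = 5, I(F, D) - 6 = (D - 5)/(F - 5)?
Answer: 191/8 ≈ 23.875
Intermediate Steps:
V(n) = 2*n**2 (V(n) = n*(2*n) = 2*n**2)
I(F, D) = 6 + (-5 + D)/(-5 + F) (I(F, D) = 6 + (D - 5)/(F - 5) = 6 + (-5 + D)/(-5 + F))
t*I(-3, V(1)) - 8 = 5*((-35 + 2*1**2 + 6*(-3))/(-5 - 3)) - 8 = 5*((-35 + 2*1 - 18)/(-8)) - 8 = 5*(-(-35 + 2 - 18)/8) - 8 = 5*(-1/8*(-51)) - 8 = 5*(51/8) - 8 = 255/8 - 8 = 191/8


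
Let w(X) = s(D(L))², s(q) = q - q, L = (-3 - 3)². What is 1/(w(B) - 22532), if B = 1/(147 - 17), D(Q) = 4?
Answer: -1/22532 ≈ -4.4381e-5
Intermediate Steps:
L = 36 (L = (-6)² = 36)
B = 1/130 ≈ 0.0076923
s(q) = 0
w(X) = 0 (w(X) = 0² = 0)
1/(w(B) - 22532) = 1/(0 - 22532) = 1/(-22532) = -1/22532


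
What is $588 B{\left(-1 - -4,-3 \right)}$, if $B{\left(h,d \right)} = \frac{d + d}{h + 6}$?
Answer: $-392$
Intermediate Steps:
$B{\left(h,d \right)} = \frac{2 d}{6 + h}$
$588 B{\left(-1 - -4,-3 \right)} = 588 \cdot 2 \left(-3\right) \frac{1}{6 - -3} = 588 \cdot 2 \left(-3\right) \frac{1}{6 + \left(-1 + 4\right)} = 588 \cdot 2 \left(-3\right) \frac{1}{6 + 3} = 588 \cdot 2 \left(-3\right) \frac{1}{9} = 588 \left(- \frac{2}{3}\right) = -392$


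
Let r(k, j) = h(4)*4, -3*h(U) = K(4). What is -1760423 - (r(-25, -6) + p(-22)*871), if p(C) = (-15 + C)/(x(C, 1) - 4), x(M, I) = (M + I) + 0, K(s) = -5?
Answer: -132128906/75 ≈ -1.7617e+6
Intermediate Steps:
h(U) = 5/3 (h(U) = -⅓*(-5) = 5/3)
x(M, I) = I + M (x(M, I) = (I + M) + 0 = I + M)
r(k, j) = 20/3 (r(k, j) = (5/3)*4 = 20/3)
p(C) = (-15 + C)/(-3 + C) (p(C) = (-15 + C)/((1 + C) - 4) = (-15 + C)/(-3 + C))
-1760423 - (r(-25, -6) + p(-22)*871) = -1760423 - (20/3 + ((-15 - 22)/(-3 - 22))*871) = -1760423 - (20/3 + (-37/(-25))*871) = -1760423 - (20/3 - 1/25*(-37)*871) = -1760423 - (20/3 + (37/25)*871) = -1760423 - (20/3 + 32227/25) = -1760423 - 1*97181/75 = -1760423 - 97181/75 = -132128906/75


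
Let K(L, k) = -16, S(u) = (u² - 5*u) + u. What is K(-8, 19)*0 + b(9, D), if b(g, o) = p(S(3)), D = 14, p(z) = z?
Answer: -3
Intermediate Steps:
S(u) = u² - 4*u
b(g, o) = -3 (b(g, o) = 3*(-4 + 3) = 3*(-1) = -3)
K(-8, 19)*0 + b(9, D) = -16*0 - 3 = 0 - 3 = -3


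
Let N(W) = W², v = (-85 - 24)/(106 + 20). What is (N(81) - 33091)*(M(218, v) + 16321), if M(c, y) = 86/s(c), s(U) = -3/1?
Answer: -1296706810/3 ≈ -4.3224e+8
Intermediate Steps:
s(U) = -3 (s(U) = -3*1 = -3)
v = -109/126 ≈ -0.86508
M(c, y) = -86/3 (M(c, y) = 86/(-3) = 86*(-⅓) = -86/3)
(N(81) - 33091)*(M(218, v) + 16321) = (81² - 33091)*(-86/3 + 16321) = (6561 - 33091)*(48877/3) = -26530*48877/3 = -1296706810/3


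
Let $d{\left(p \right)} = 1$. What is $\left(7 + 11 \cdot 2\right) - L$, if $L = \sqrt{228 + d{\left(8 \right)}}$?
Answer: $29 - \sqrt{229} \approx 13.867$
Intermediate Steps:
$L = \sqrt{229}$ ($L = \sqrt{228 + 1} = \sqrt{229} \approx 15.133$)
$\left(7 + 11 \cdot 2\right) - L = \left(7 + 11 \cdot 2\right) - \sqrt{229} = \left(7 + 22\right) - \sqrt{229} = 29 - \sqrt{229}$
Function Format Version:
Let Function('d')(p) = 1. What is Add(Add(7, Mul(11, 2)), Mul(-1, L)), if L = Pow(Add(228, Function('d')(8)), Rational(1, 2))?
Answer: Add(29, Mul(-1, Pow(229, Rational(1, 2)))) ≈ 13.867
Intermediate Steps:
L = Pow(229, Rational(1, 2)) (L = Pow(Add(228, 1), Rational(1, 2)) = Pow(229, Rational(1, 2)) ≈ 15.133)
Add(Add(7, Mul(11, 2)), Mul(-1, L)) = Add(Add(7, Mul(11, 2)), Mul(-1, Pow(229, Rational(1, 2)))) = Add(Add(7, 22), Mul(-1, Pow(229, Rational(1, 2)))) = Add(29, Mul(-1, Pow(229, Rational(1, 2))))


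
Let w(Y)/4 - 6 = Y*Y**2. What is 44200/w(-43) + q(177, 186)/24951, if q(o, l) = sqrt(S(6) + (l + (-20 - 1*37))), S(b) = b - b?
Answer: -11050/79501 + sqrt(129)/24951 ≈ -0.13854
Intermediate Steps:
S(b) = 0
q(o, l) = sqrt(-57 + l) (q(o, l) = sqrt(0 + (l + (-20 - 1*37))) = sqrt(0 + (l + (-20 - 37))) = sqrt(0 + (l - 57)) = sqrt(0 + (-57 + l)) = sqrt(-57 + l))
w(Y) = 24 + 4*Y**3 (w(Y) = 24 + 4*(Y*Y**2) = 24 + 4*Y**3)
44200/w(-43) + q(177, 186)/24951 = 44200/(24 + 4*(-43)**3) + sqrt(-57 + 186)/24951 = 44200/(24 + 4*(-79507)) + sqrt(129)*(1/24951) = 44200/(24 - 318028) + sqrt(129)/24951 = 44200/(-318004) + sqrt(129)/24951 = 44200*(-1/318004) + sqrt(129)/24951 = -11050/79501 + sqrt(129)/24951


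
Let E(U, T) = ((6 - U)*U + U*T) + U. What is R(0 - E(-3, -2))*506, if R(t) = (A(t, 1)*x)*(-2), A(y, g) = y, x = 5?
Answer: -121440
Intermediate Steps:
E(U, T) = U + T*U + U*(6 - U) (E(U, T) = (U*(6 - U) + T*U) + U = (T*U + U*(6 - U)) + U = U + T*U + U*(6 - U))
R(t) = -10*t (R(t) = (t*5)*(-2) = (5*t)*(-2) = -10*t)
R(0 - E(-3, -2))*506 = -10*(0 - (-3)*(7 - 2 - 1*(-3)))*506 = -10*(0 - (-3)*(7 - 2 + 3))*506 = -10*(0 - (-3)*8)*506 = -10*(0 - 1*(-24))*506 = -10*(0 + 24)*506 = -10*24*506 = -240*506 = -121440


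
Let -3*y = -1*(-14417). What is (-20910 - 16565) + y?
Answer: -126842/3 ≈ -42281.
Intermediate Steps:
y = -14417/3 (y = -(-1)*(-14417)/3 = -1/3*14417 = -14417/3 ≈ -4805.7)
(-20910 - 16565) + y = (-20910 - 16565) - 14417/3 = -37475 - 14417/3 = -126842/3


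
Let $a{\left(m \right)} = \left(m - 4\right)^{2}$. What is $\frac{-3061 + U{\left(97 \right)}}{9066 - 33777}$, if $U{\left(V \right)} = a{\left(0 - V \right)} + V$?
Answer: $- \frac{7237}{24711} \approx -0.29287$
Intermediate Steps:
$a{\left(m \right)} = \left(-4 + m\right)^{2}$
$U{\left(V \right)} = V + \left(-4 - V\right)^{2}$ ($U{\left(V \right)} = \left(-4 + \left(0 - V\right)\right)^{2} + V = \left(-4 - V\right)^{2} + V = V + \left(-4 - V\right)^{2}$)
$\frac{-3061 + U{\left(97 \right)}}{9066 - 33777} = \frac{-3061 + \left(97 + \left(4 + 97\right)^{2}\right)}{9066 - 33777} = \frac{-3061 + \left(97 + 101^{2}\right)}{-24711} = \left(-3061 + \left(97 + 10201\right)\right) \left(- \frac{1}{24711}\right) = \left(-3061 + 10298\right) \left(- \frac{1}{24711}\right) = 7237 \left(- \frac{1}{24711}\right) = - \frac{7237}{24711}$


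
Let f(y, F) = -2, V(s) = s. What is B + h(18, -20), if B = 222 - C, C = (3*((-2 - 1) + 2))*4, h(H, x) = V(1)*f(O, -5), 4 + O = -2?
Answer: 232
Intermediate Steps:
O = -6 (O = -4 - 2 = -6)
h(H, x) = -2 (h(H, x) = 1*(-2) = -2)
C = -12 (C = (3*(-3 + 2))*4 = (3*(-1))*4 = -3*4 = -12)
B = 234 (B = 222 - 1*(-12) = 222 + 12 = 234)
B + h(18, -20) = 234 - 2 = 232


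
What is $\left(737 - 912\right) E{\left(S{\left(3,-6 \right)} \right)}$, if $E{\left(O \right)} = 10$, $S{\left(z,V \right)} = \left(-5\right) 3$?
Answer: $-1750$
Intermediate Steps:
$S{\left(z,V \right)} = -15$
$\left(737 - 912\right) E{\left(S{\left(3,-6 \right)} \right)} = \left(737 - 912\right) 10 = \left(-175\right) 10 = -1750$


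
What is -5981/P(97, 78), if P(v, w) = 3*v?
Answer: -5981/291 ≈ -20.553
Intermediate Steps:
-5981/P(97, 78) = -5981/(3*97) = -5981/291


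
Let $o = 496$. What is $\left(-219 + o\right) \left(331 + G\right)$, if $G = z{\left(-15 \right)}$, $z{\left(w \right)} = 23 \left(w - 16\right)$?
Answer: $-105814$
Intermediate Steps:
$z{\left(w \right)} = -368 + 23 w$ ($z{\left(w \right)} = 23 \left(-16 + w\right) = -368 + 23 w$)
$G = -713$ ($G = -368 + 23 \left(-15\right) = -368 - 345 = -713$)
$\left(-219 + o\right) \left(331 + G\right) = \left(-219 + 496\right) \left(331 - 713\right) = 277 \left(-382\right) = -105814$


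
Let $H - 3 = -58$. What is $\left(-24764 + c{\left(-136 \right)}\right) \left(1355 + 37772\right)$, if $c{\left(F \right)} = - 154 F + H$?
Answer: $-151617125$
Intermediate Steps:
$H = -55$ ($H = 3 - 58 = -55$)
$c{\left(F \right)} = -55 - 154 F$ ($c{\left(F \right)} = - 154 F - 55 = -55 - 154 F$)
$\left(-24764 + c{\left(-136 \right)}\right) \left(1355 + 37772\right) = \left(-24764 - -20889\right) \left(1355 + 37772\right) = \left(-24764 + \left(-55 + 20944\right)\right) 39127 = \left(-24764 + 20889\right) 39127 = \left(-3875\right) 39127 = -151617125$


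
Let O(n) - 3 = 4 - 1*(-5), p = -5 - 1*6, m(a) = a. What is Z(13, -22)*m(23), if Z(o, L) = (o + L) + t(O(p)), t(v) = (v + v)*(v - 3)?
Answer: 4761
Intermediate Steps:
p = -11 (p = -5 - 6 = -11)
O(n) = 12 (O(n) = 3 + (4 - 1*(-5)) = 3 + (4 + 5) = 3 + 9 = 12)
t(v) = 2*v*(-3 + v) (t(v) = (2*v)*(-3 + v) = 2*v*(-3 + v))
Z(o, L) = 216 + L + o (Z(o, L) = (o + L) + 2*12*(-3 + 12) = (L + o) + 2*12*9 = (L + o) + 216 = 216 + L + o)
Z(13, -22)*m(23) = (216 - 22 + 13)*23 = 207*23 = 4761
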